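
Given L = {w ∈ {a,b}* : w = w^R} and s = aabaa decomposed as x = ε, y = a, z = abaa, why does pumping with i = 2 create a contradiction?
xy²z = aaabaa ∉ L

Pumping with i = 2 replaces y = a by y² = aa:
- Original: s = xyz = aabaa; aabaa reversed is aabaa, the same string, so it is a palindrome and is in L
- Pumped: xy²z = ε · aa · abaa = aaabaa
- aaabaa reversed is aabaaa ≠ aaabaa, so it is not a palindrome and is not in L

The pumping lemma would require xy²z ∈ L, so this decomposition yields a contradiction.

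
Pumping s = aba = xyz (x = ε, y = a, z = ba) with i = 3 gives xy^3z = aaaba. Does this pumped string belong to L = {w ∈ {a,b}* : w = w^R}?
No

xy³z = ε · aaa · ba = aaaba.
aaaba reversed is abaaa ≠ aaaba, so it is not a palindrome and is not in L.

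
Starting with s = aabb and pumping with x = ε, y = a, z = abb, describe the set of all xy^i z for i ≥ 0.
{xy^i z : i ≥ 0} = {a^(i+1) b^2 : i ≥ 0} = {abb, aabb, aaabb, ...}

With x = ε, y = a, z = abb: Starting with aabb and pumping the first 'a' (z = abb keeps the second 'a'), we get strings with i+1 a's followed by 2 b's for i = 0, 1, 2, ...; note bb is not produced because z always contributes one a.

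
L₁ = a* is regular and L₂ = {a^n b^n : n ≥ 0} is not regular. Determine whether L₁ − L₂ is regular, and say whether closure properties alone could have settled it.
Yes — L₁ − L₂ is regular.

The only string of a* that lies in {a^n b^n} is ε, so L₁ − L₂ = a* − {ε} = a⁺ = aa*, which is regular.

Note that the bare facts "L₁ regular, L₂ non-regular" do not settle the question by themselves: the closure of regular languages under ∪, ∩, complement and difference applies only when BOTH operands are regular. With a non-regular operand the result can come out regular or non-regular depending on the specific languages, so one has to work out L₁ − L₂ for this particular pair, as above.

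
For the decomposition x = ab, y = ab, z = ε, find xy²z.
ababab

Given x = 'ab', y = 'ab', z = '' and i = 2:

xy^2z = x + y·y·...·y (2 times) + z
       = 'ab' + 'ab'^2 + ''
       = 'ab' + 'abab' + ''
       = 'ababab'

The pumped string is 'ababab' with length 6.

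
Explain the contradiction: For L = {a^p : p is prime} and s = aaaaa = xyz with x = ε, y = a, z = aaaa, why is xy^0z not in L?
xy⁰z = aaaa ∉ L

Pumping with i = 0 replaces y = a by y⁰ = ε:
- Original: s = xyz = aaaaa; aaaaa has length 5, which is prime, so it is in L
- Pumped: xy⁰z = ε · ε · aaaa = aaaa
- aaaa has length 4 = 2 × 2, which is not prime, so it is not in L

The pumping lemma would require xy⁰z ∈ L, so this decomposition yields a contradiction.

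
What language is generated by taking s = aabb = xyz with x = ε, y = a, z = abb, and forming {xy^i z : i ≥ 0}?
{xy^i z : i ≥ 0} = {a^(i+1) b^2 : i ≥ 0} = {abb, aabb, aaabb, ...}

With x = ε, y = a, z = abb: Starting with aabb and pumping the first 'a' (z = abb keeps the second 'a'), we get strings with i+1 a's followed by 2 b's for i = 0, 1, 2, ...; note bb is not produced because z always contributes one a.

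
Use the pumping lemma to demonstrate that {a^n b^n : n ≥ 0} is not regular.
Assume for contradiction that L is regular, and let p ≥ 1 be the pumping length given by the pumping lemma.
Choose s = a^p b^p. Then s ∈ L and |s| = 2p ≥ p.
By the pumping lemma, s = xyz for some x, y, z with |xy| ≤ p, |y| ≥ 1, and xy^i z ∈ L for every i ≥ 0.
Since |xy| ≤ p and the first p symbols of s are all a's, we must have y = a^k for some k with 1 ≤ k ≤ p.

Take i = 3: xy³z = a^(p + 2k) b^p.
This string has p + 2k a's but p b's, and p + 2k > p because k ≥ 1. So xy³z ∉ L.

This contradicts the pumping lemma, which requires xy^i z ∈ L for all i ≥ 0.
Hence L = {a^n b^n : n ≥ 0} is not regular. ∎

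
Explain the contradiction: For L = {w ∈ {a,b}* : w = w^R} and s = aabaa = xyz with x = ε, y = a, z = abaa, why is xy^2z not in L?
xy²z = aaabaa ∉ L

Pumping with i = 2 replaces y = a by y² = aa:
- Original: s = xyz = aabaa; aabaa reversed is aabaa, the same string, so it is a palindrome and is in L
- Pumped: xy²z = ε · aa · abaa = aaabaa
- aaabaa reversed is aabaaa ≠ aaabaa, so it is not a palindrome and is not in L

The pumping lemma would require xy²z ∈ L, so this decomposition yields a contradiction.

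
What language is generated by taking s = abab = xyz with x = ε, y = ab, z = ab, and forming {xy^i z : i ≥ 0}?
{xy^i z : i ≥ 0} = {(ab)^(i+1) : i ≥ 0} = {ab, abab, ababab, ...}

With x = ε, y = ab, z = ab: Pumping 'ab' gives strings of alternating a's and b's.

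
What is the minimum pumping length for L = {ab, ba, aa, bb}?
p = 3

For a finite language L, the pumping lemma holds vacuously if p > max|s| for s ∈ L.

The longest string in L = {ab, ba, aa, bb} has length 2.
If p = 3, then no string s ∈ L has |s| ≥ p, so the condition is vacuously true.

The minimum pumping length is p = 3.

Why no smaller p works: for any p ≤ 2, the longest string s ∈ L has |s| = 2 ≥ p, so it would
have to be pumpable; but pumping up (i = 2, 3, ...) produces ever longer strings, which cannot all lie in the
finite language L. So the pumping property fails for every p ≤ 2.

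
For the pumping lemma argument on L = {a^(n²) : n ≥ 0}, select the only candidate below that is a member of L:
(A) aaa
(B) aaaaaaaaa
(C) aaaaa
(B) aaaaaaaaa

The pumping lemma is applied to a string s that lies in L, so first check membership of each option:
- (A) aaa has length 3, strictly between 1² = 1 and 2² = 4, so it is not in L ✗
- (B) aaaaaaaaa has length 9 = 3², a perfect square, so it is in L ✓
- (C) aaaaa has length 5, strictly between 2² = 4 and 3² = 9, so it is not in L ✗

Only (B) aaaaaaaaa is in L, so it is the only candidate that could play the role of s.
(In a complete proof one picks s in terms of the pumping length p so that |s| ≥ p is guaranteed; a fixed string like aaaaaaaaa illustrates the shape of such an s.)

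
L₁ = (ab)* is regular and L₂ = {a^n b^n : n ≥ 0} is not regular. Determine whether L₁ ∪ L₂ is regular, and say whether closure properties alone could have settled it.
No — L₁ ∪ L₂ is not regular.

Let U = (ab)* ∪ {a^n b^n}. If U were regular, then U ∩ aa*bb* would be regular (closure under intersection with a regular language). But (ab)* ∩ aa*bb* = {ab} and {a^n b^n} ∩ aa*bb* = {a^n b^n : n ≥ 1}, so U ∩ aa*bb* = {a^n b^n : n ≥ 1}, which is not regular. Hence U is not regular.

Note that the bare facts "L₁ regular, L₂ non-regular" do not settle the question by themselves: the closure of regular languages under ∪, ∩, complement and difference applies only when BOTH operands are regular. With a non-regular operand the result can come out regular or non-regular depending on the specific languages, so one has to work out L₁ ∪ L₂ for this particular pair, as above.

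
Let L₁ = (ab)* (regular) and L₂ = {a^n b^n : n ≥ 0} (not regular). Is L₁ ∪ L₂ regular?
No — L₁ ∪ L₂ is not regular.

Let U = (ab)* ∪ {a^n b^n}. If U were regular, then U ∩ aa*bb* would be regular (closure under intersection with a regular language). But (ab)* ∩ aa*bb* = {ab} and {a^n b^n} ∩ aa*bb* = {a^n b^n : n ≥ 1}, so U ∩ aa*bb* = {a^n b^n : n ≥ 1}, which is not regular. Hence U is not regular.

Note that the bare facts "L₁ regular, L₂ non-regular" do not settle the question by themselves: the closure of regular languages under ∪, ∩, complement and difference applies only when BOTH operands are regular. With a non-regular operand the result can come out regular or non-regular depending on the specific languages, so one has to work out L₁ ∪ L₂ for this particular pair, as above.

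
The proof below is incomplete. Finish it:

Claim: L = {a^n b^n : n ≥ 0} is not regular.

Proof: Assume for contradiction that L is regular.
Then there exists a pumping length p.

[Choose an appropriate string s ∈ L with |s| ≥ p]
s = a^p b^p

This string is in L (has equal a's and b's) and has length 2p ≥ p.
Any decomposition xyz with |xy| ≤ p means y consists only of a's,
so pumping will unbalance the counts.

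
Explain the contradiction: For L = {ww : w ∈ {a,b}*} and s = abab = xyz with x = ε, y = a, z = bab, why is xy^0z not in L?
xy⁰z = bab ∉ L

Pumping with i = 0 replaces y = a by y⁰ = ε:
- Original: s = xyz = abab; abab splits into halves ab · ab, which are equal, so it is in L (w = ab)
- Pumped: xy⁰z = ε · ε · bab = bab
- bab has odd length 3, so it cannot be written as ww and is not in L

The pumping lemma would require xy⁰z ∈ L, so this decomposition yields a contradiction.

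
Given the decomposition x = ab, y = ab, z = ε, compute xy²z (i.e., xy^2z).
ababab

Given x = 'ab', y = 'ab', z = '' and i = 2:

xy^2z = x + y·y·...·y (2 times) + z
       = 'ab' + 'ab'^2 + ''
       = 'ab' + 'abab' + ''
       = 'ababab'

The pumped string is 'ababab' with length 6.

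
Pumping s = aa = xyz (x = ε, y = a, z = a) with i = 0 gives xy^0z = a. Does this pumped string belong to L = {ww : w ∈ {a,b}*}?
No

xy⁰z = ε · ε · a = a.
a has odd length 1, so it cannot be written as ww and is not in L.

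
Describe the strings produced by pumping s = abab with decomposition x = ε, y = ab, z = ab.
{xy^i z : i ≥ 0} = {(ab)^(i+1) : i ≥ 0} = {ab, abab, ababab, ...}

With x = ε, y = ab, z = ab: Pumping 'ab' gives strings of alternating a's and b's.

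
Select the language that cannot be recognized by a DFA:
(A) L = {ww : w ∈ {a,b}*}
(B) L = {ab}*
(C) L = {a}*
(A) {ww : w ∈ {a,b}*}

(A) L = {ww : w ∈ {a,b}*} is NOT regular.

The pumping lemma can be used to prove this:
After pumping, the two halves no longer match

The other languages are regular because they can be recognized by finite automata.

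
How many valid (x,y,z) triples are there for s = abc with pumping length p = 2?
3

For s = 'abc' with pumping length p = 2:

Constraints: |xy| ≤ 2, |y| > 0

Valid decompositions (|xy| ≤ p, |y| ≥ 1):
  • x='', y='a', z='bc'
  • x='a', y='b', z='c'
  • x='', y='ab', z='c'

Total count: 3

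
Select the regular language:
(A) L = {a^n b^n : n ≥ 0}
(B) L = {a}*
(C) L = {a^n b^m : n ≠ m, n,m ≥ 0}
(B) {a}*

(B) L = {a}* is regular.

This can be recognized by a finite automaton (DFA/NFA).
Regular expressions like {a}* define regular languages.

The other choices are not regular:
- {a^n b^m : n ≠ m, n,m ≥ 0}: After pumping a's, we can make n = m
- {a^n b^n : n ≥ 0}: After pumping, the number of a's and b's become unequal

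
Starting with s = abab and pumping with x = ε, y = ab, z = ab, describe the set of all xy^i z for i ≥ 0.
{xy^i z : i ≥ 0} = {(ab)^(i+1) : i ≥ 0} = {ab, abab, ababab, ...}

With x = ε, y = ab, z = ab: Pumping 'ab' gives strings of alternating a's and b's.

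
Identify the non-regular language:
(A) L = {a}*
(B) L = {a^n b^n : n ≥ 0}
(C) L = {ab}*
(B) {a^n b^n : n ≥ 0}

(B) L = {a^n b^n : n ≥ 0} is NOT regular.

The pumping lemma can be used to prove this:
After pumping, the number of a's and b's become unequal

The other languages are regular because they can be recognized by finite automata.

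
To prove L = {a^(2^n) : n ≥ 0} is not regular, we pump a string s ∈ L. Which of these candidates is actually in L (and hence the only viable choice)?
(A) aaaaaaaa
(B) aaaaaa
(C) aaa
(A) aaaaaaaa

The pumping lemma is applied to a string s that lies in L, so first check membership of each option:
- (A) aaaaaaaa has length 8 = 2^3, so it is in L ✓
- (B) aaaaaa has length 6, strictly between 2^2 = 4 and 2^3 = 8, so it is not in L ✗
- (C) aaa has length 3, strictly between 2^1 = 2 and 2^2 = 4, so it is not in L ✗

Only (A) aaaaaaaa is in L, so it is the only candidate that could play the role of s.
(In a complete proof one picks s in terms of the pumping length p so that |s| ≥ p is guaranteed; a fixed string like aaaaaaaa illustrates the shape of such an s.)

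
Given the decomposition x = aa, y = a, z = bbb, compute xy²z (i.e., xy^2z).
aaaabbb

Given x = 'aa', y = 'a', z = 'bbb' and i = 2:

xy^2z = x + y·y·...·y (2 times) + z
       = 'aa' + 'a'^2 + 'bbb'
       = 'aa' + 'aa' + 'bbb'
       = 'aaaabbb'

The pumped string is 'aaaabbb' with length 7.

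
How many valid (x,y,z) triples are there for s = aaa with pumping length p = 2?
3

For s = 'aaa' with pumping length p = 2:

Constraints: |xy| ≤ 2, |y| > 0

Valid decompositions (|xy| ≤ p, |y| ≥ 1):
  • x='', y='a', z='aa'
  • x='a', y='a', z='a'
  • x='', y='aa', z='a'

Total count: 3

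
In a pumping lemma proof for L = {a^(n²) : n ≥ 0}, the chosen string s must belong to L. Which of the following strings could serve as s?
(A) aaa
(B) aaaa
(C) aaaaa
(B) aaaa

The pumping lemma is applied to a string s that lies in L, so first check membership of each option:
- (A) aaa has length 3, strictly between 1² = 1 and 2² = 4, so it is not in L ✗
- (B) aaaa has length 4 = 2², a perfect square, so it is in L ✓
- (C) aaaaa has length 5, strictly between 2² = 4 and 3² = 9, so it is not in L ✗

Only (B) aaaa is in L, so it is the only candidate that could play the role of s.
(In a complete proof one picks s in terms of the pumping length p so that |s| ≥ p is guaranteed; a fixed string like aaaa illustrates the shape of such an s.)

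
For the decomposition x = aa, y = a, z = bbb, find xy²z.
aaaabbb

Given x = 'aa', y = 'a', z = 'bbb' and i = 2:

xy^2z = x + y·y·...·y (2 times) + z
       = 'aa' + 'a'^2 + 'bbb'
       = 'aa' + 'aa' + 'bbb'
       = 'aaaabbb'

The pumped string is 'aaaabbb' with length 7.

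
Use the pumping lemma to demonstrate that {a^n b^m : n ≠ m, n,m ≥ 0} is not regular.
Assume for contradiction that L is regular, and let p ≥ 1 be the pumping length given by the pumping lemma.
Choose s = a^p b^(p + p!). Then s ∈ L because p ≠ p + p! (as p! ≥ 1), and |s| ≥ p.
By the pumping lemma, s = xyz for some x, y, z with |xy| ≤ p, |y| ≥ 1, and xy^i z ∈ L for every i ≥ 0.
Since |xy| ≤ p and the first p symbols of s are all a's, y = a^k for some k with 1 ≤ k ≤ p.
For every i ≥ 0, xy^i z = a^(p + (i − 1)k) b^(p + p!).

Because 1 ≤ k ≤ p, k divides p!. Let t = p!/k (a positive integer) and take i = t + 1.
Then the number of a's is p + tk = p + p!, which equals the number of b's.
So xy^(t+1) z = a^(p + p!) b^(p + p!) has equally many a's and b's and is NOT in L.

This contradicts the pumping lemma, which requires xy^i z ∈ L for all i ≥ 0.
Hence L = {a^n b^m : n ≠ m, n,m ≥ 0} is not regular. ∎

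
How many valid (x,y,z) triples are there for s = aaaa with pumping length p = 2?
3

For s = 'aaaa' with pumping length p = 2:

Constraints: |xy| ≤ 2, |y| > 0

Valid decompositions (|xy| ≤ p, |y| ≥ 1):
  • x='', y='a', z='aaa'
  • x='a', y='a', z='aa'
  • x='', y='aa', z='aa'

Total count: 3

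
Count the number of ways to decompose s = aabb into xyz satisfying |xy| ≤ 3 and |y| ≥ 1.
6

For s = 'aabb' with pumping length p = 3:

Constraints: |xy| ≤ 3, |y| > 0

Valid decompositions (|xy| ≤ p, |y| ≥ 1):
  • x='', y='a', z='abb'
  • x='a', y='a', z='bb'
  • x='', y='aa', z='bb'
  • x='aa', y='b', z='b'
  • x='a', y='ab', z='b'
  • x='', y='aab', z='b'

Total count: 6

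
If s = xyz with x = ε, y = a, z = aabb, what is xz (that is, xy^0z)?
aabb

Given x = '', y = 'a', z = 'aabb' and i = 0:

xy^0z = x + y·y·...·y (0 times) + z
       = '' + 'a'^0 + 'aabb'
       = '' + '' + 'aabb'
       = 'aabb'

The pumped string is 'aabb' with length 4.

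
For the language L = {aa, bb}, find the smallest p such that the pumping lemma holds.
p = 3

For a finite language L, the pumping lemma holds vacuously if p > max|s| for s ∈ L.

The longest string in L = {aa, bb} has length 2.
If p = 3, then no string s ∈ L has |s| ≥ p, so the condition is vacuously true.

The minimum pumping length is p = 3.

Why no smaller p works: for any p ≤ 2, the longest string s ∈ L has |s| = 2 ≥ p, so it would
have to be pumpable; but pumping up (i = 2, 3, ...) produces ever longer strings, which cannot all lie in the
finite language L. So the pumping property fails for every p ≤ 2.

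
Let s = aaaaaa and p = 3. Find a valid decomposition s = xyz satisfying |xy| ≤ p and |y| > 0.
x = '', y = 'aaa', z = 'aaa'

For s = aaaaaa and p = 3, one valid decomposition is:
- x = '' (length 0)
- y = 'aaa' (length 3)
- z = 'aaa' (length 3)

Verification:
- xyz = '' + 'aaa' + 'aaa' = aaaaaa ✓
- |xy| = 3 ≤ 3 ✓
- |y| = 3 > 0 ✓

All pumping lemma constraints are satisfied.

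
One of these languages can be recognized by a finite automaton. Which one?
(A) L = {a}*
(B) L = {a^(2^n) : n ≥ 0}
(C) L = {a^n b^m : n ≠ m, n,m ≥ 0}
(A) {a}*

(A) L = {a}* is regular.

This can be recognized by a finite automaton (DFA/NFA).
Regular expressions like {a}* define regular languages.

The other choices are not regular:
- {a^(2^n) : n ≥ 0}: After pumping, length is no longer a power of 2
- {a^n b^m : n ≠ m, n,m ≥ 0}: After pumping a's, we can make n = m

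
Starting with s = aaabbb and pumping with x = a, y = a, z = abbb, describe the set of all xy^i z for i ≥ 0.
{xy^i z : i ≥ 0} = {a^(2+i) b^3 : i ≥ 0} = {aabbb, aaabbb, aaaabbb, ...}

With x = a, y = a, z = abbb: Starting with aaabbb and pumping the second 'a', we get strings with 2+i a's followed by 3 b's for i = 0, 1, 2, ...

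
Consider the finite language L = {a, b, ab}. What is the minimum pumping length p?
p = 3

For a finite language L, the pumping lemma holds vacuously if p > max|s| for s ∈ L.

The longest string in L = {a, b, ab} has length 2.
If p = 3, then no string s ∈ L has |s| ≥ p, so the condition is vacuously true.

The minimum pumping length is p = 3.

Why no smaller p works: for any p ≤ 2, the longest string s ∈ L has |s| = 2 ≥ p, so it would
have to be pumpable; but pumping up (i = 2, 3, ...) produces ever longer strings, which cannot all lie in the
finite language L. So the pumping property fails for every p ≤ 2.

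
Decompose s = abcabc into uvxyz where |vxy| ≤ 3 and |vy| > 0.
u='ab', v='c', x='a', y='b', z='c'

For s = abcabc with pumping length p = 3:

One valid decomposition:
- u = 'ab'
- v = 'c'
- x = 'a'
- y = 'b'
- z = 'c'

Verification:
- uvxyz = 'ab' + 'c' + 'a' + 'b' + 'c' = abcabc ✓
- |vxy| = |'cab'| = 3 ≤ 3 ✓
- |vy| = |'cb'| = 2 > 0 ✓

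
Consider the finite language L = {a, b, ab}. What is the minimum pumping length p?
p = 3

For a finite language L, the pumping lemma holds vacuously if p > max|s| for s ∈ L.

The longest string in L = {a, b, ab} has length 2.
If p = 3, then no string s ∈ L has |s| ≥ p, so the condition is vacuously true.

The minimum pumping length is p = 3.

Why no smaller p works: for any p ≤ 2, the longest string s ∈ L has |s| = 2 ≥ p, so it would
have to be pumpable; but pumping up (i = 2, 3, ...) produces ever longer strings, which cannot all lie in the
finite language L. So the pumping property fails for every p ≤ 2.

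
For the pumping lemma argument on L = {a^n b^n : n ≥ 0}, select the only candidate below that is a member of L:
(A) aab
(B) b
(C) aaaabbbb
(C) aaaabbbb

The pumping lemma is applied to a string s that lies in L, so first check membership of each option:
- (A) aab has 2 a's and 1 b's; 2 ≠ 1, so it is not in L ✗
- (B) b has 0 a's and 1 b's; 0 ≠ 1, so it is not in L ✗
- (C) aaaabbbb = a^4 b^4 has equal counts (4 = 4), so it is in L ✓

Only (C) aaaabbbb is in L, so it is the only candidate that could play the role of s.
(In a complete proof one picks s in terms of the pumping length p so that |s| ≥ p is guaranteed; a fixed string like aaaabbbb illustrates the shape of such an s.)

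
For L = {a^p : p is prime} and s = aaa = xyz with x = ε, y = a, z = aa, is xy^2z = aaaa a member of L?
No

xy²z = ε · aa · aa = aaaa.
aaaa has length 4 = 2 × 2, which is not prime, so it is not in L.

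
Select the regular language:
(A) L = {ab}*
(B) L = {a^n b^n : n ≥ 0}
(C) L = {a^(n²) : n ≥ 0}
(A) {ab}*

(A) L = {ab}* is regular.

This can be recognized by a finite automaton (DFA/NFA).
Regular expressions like {ab}* define regular languages.

The other choices are not regular:
- {a^(n²) : n ≥ 0}: After pumping, length is no longer a perfect square
- {a^n b^n : n ≥ 0}: After pumping, the number of a's and b's become unequal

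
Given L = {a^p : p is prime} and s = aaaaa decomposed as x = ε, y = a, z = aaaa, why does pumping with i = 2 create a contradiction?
xy²z = aaaaaa ∉ L

Pumping with i = 2 replaces y = a by y² = aa:
- Original: s = xyz = aaaaa; aaaaa has length 5, which is prime, so it is in L
- Pumped: xy²z = ε · aa · aaaa = aaaaaa
- aaaaaa has length 6 = 2 × 3, which is not prime, so it is not in L

The pumping lemma would require xy²z ∈ L, so this decomposition yields a contradiction.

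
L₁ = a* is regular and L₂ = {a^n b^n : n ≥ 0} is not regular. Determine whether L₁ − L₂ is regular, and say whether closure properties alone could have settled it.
Yes — L₁ − L₂ is regular.

The only string of a* that lies in {a^n b^n} is ε, so L₁ − L₂ = a* − {ε} = a⁺ = aa*, which is regular.

Note that the bare facts "L₁ regular, L₂ non-regular" do not settle the question by themselves: the closure of regular languages under ∪, ∩, complement and difference applies only when BOTH operands are regular. With a non-regular operand the result can come out regular or non-regular depending on the specific languages, so one has to work out L₁ − L₂ for this particular pair, as above.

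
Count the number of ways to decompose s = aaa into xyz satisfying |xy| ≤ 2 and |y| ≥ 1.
3

For s = 'aaa' with pumping length p = 2:

Constraints: |xy| ≤ 2, |y| > 0

Valid decompositions (|xy| ≤ p, |y| ≥ 1):
  • x='', y='a', z='aa'
  • x='a', y='a', z='a'
  • x='', y='aa', z='a'

Total count: 3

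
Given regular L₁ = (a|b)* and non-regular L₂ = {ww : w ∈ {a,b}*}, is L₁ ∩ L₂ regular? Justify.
No — L₁ ∩ L₂ is not regular.

(a|b)* is all strings over {a,b}, so L₁ ∩ L₂ = {ww : w ∈ {a,b}*} = L₂ itself, which is not regular (pump s = a^p b a^p b).

Note that the bare facts "L₁ regular, L₂ non-regular" do not settle the question by themselves: the closure of regular languages under ∪, ∩, complement and difference applies only when BOTH operands are regular. With a non-regular operand the result can come out regular or non-regular depending on the specific languages, so one has to work out L₁ ∩ L₂ for this particular pair, as above.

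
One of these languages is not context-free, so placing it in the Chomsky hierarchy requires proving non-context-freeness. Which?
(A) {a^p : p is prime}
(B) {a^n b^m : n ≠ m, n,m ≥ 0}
(A) {a^p : p is prime}

(A) {a^p : p is prime} requires the CFL pumping lemma.

- {a^n b^m : n ≠ m, n,m ≥ 0} is context-free (but not regular)
  • Can be shown non-regular with the regular pumping lemma
  • After pumping a's, we can make n = m

- {a^p : p is prime} is NOT context-free
  • Requires the CFL pumping lemma to prove
  • The CFL pumping lemma also fails because prime gaps are unbounded

The CFL pumping lemma is "stronger" in that it can prove non-membership
in the larger class of context-free languages.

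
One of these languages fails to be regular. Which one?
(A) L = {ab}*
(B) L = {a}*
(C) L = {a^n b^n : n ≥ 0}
(C) {a^n b^n : n ≥ 0}

(C) L = {a^n b^n : n ≥ 0} is NOT regular.

The pumping lemma can be used to prove this:
After pumping, the number of a's and b's become unequal

The other languages are regular because they can be recognized by finite automata.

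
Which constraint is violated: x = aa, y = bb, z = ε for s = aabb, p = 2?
Violated: |xy| ≤ p

The decomposition x = aa, y = bb, z = ε for s = aabb with p = 2
violates the constraint: |xy| ≤ p

|xy| = |aabb| = 4 > 2 = p. The decomposition puts too many characters in xy.

Pumping lemma constraints:
1. xyz = s (decomposition is valid)
2. |xy| ≤ p
3. |y| > 0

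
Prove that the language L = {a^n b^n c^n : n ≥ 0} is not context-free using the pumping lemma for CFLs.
Assume for contradiction that L is context-free, and let p ≥ 1 be the pumping length given by the pumping lemma for CFLs.
Choose s = a^p b^p c^p. Then s ∈ L and |s| = 3p ≥ p.
By the CFL pumping lemma, s = uvxyz for some u, v, x, y, z with |vxy| ≤ p, |vy| ≥ 1, and uv^i xy^i z ∈ L for every i ≥ 0.

Because |vxy| ≤ p, the window vxy cannot contain both an a and a c: any substring of s containing both must include the entire block b^p plus at least one a and one c, so it has length ≥ p + 2 > p.
Hence at least one of the letters a, c does not occur in vy at all.

Take i = 0: the string uxz is obtained from s by deleting |vy| ≥ 1 symbols, so |uxz| = 3p − |vy| < 3p.
But the letter (a or c) that does not occur in vy still occurs exactly p times in uxz. Every string of L with exactly p copies of some letter is a^p b^p c^p, of length 3p. Since |uxz| < 3p, uxz ∉ L.

This contradicts the CFL pumping lemma, which requires uv^i xy^i z ∈ L for all i ≥ 0.
Hence L = {a^n b^n c^n : n ≥ 0} is not context-free. ∎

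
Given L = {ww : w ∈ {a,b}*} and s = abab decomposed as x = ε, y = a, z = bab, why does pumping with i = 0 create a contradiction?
xy⁰z = bab ∉ L

Pumping with i = 0 replaces y = a by y⁰ = ε:
- Original: s = xyz = abab; abab splits into halves ab · ab, which are equal, so it is in L (w = ab)
- Pumped: xy⁰z = ε · ε · bab = bab
- bab has odd length 3, so it cannot be written as ww and is not in L

The pumping lemma would require xy⁰z ∈ L, so this decomposition yields a contradiction.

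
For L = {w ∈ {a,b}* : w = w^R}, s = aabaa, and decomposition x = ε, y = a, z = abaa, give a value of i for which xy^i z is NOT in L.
i = 0

xy⁰z = ε · ε · abaa = abaa; abaa reversed is aaba ≠ abaa, so it is not a palindrome and is not in L.
(Other choices also work, e.g. i = 2, 3; only i = 1 is guaranteed to stay in L since xy¹z = s.)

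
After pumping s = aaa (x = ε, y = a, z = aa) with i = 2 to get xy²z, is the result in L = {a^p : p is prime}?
No

xy²z = ε · aa · aa = aaaa.
aaaa has length 4 = 2 × 2, which is not prime, so it is not in L.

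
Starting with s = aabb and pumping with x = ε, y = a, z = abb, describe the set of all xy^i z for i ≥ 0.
{xy^i z : i ≥ 0} = {a^(i+1) b^2 : i ≥ 0} = {abb, aabb, aaabb, ...}

With x = ε, y = a, z = abb: Starting with aabb and pumping the first 'a' (z = abb keeps the second 'a'), we get strings with i+1 a's followed by 2 b's for i = 0, 1, 2, ...; note bb is not produced because z always contributes one a.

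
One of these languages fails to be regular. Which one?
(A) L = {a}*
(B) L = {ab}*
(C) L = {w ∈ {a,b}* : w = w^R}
(C) {w ∈ {a,b}* : w = w^R}

(C) L = {w ∈ {a,b}* : w = w^R} is NOT regular.

The pumping lemma can be used to prove this:
After pumping, the string is no longer symmetric

The other languages are regular because they can be recognized by finite automata.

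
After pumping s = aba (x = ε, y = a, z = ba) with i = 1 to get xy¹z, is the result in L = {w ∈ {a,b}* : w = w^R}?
Yes

xy¹z = ε · a · ba = aba.
aba reversed is aba, the same string, so it is a palindrome and is in L.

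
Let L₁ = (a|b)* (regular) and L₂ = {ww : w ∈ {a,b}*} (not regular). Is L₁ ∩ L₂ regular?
No — L₁ ∩ L₂ is not regular.

(a|b)* is all strings over {a,b}, so L₁ ∩ L₂ = {ww : w ∈ {a,b}*} = L₂ itself, which is not regular (pump s = a^p b a^p b).

Note that the bare facts "L₁ regular, L₂ non-regular" do not settle the question by themselves: the closure of regular languages under ∪, ∩, complement and difference applies only when BOTH operands are regular. With a non-regular operand the result can come out regular or non-regular depending on the specific languages, so one has to work out L₁ ∩ L₂ for this particular pair, as above.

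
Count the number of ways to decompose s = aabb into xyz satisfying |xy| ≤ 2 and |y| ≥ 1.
3

For s = 'aabb' with pumping length p = 2:

Constraints: |xy| ≤ 2, |y| > 0

Valid decompositions (|xy| ≤ p, |y| ≥ 1):
  • x='', y='a', z='abb'
  • x='a', y='a', z='bb'
  • x='', y='aa', z='bb'

Total count: 3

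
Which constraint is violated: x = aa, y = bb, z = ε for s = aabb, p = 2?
Violated: |xy| ≤ p

The decomposition x = aa, y = bb, z = ε for s = aabb with p = 2
violates the constraint: |xy| ≤ p

|xy| = |aabb| = 4 > 2 = p. The decomposition puts too many characters in xy.

Pumping lemma constraints:
1. xyz = s (decomposition is valid)
2. |xy| ≤ p
3. |y| > 0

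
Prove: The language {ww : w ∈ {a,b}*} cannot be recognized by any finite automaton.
Assume for contradiction that L is regular, and let p ≥ 1 be the pumping length given by the pumping lemma.
Choose s = a^p b a^p b. Then s ∈ L (take w = a^p b) and |s| = 2p + 2 ≥ p.
By the pumping lemma, s = xyz for some x, y, z with |xy| ≤ p, |y| ≥ 1, and xy^i z ∈ L for every i ≥ 0.
Since |xy| ≤ p and the first p symbols of s are all a's, y = a^k for some k with 1 ≤ k ≤ p.

Take i = 2: t = xy²z = a^(p + k) b a^p b.
Suppose t = uu for some string u. The string t contains exactly two b's and ends in b, so u contains exactly one b and ends in b; hence u = a^j b for some j, and uu = a^j b a^j b. Comparing with t = a^(p + k) b a^p b forces j = p + k (first block) and j = p (second block), which is impossible since k ≥ 1. So t ∉ L.

This contradicts the pumping lemma, which requires xy^i z ∈ L for all i ≥ 0.
Hence L = {ww : w ∈ {a,b}*} is not regular. ∎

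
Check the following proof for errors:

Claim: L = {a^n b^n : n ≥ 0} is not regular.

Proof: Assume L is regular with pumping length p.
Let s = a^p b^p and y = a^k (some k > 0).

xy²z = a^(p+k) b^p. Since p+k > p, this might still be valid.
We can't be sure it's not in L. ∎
The proof is INCORRECT.

Error: The conclusion is wrong.
xy²z = a^(p+k) b^p is definitely NOT in L because the number of a's (p+k) ≠ number of b's (p).
The proof incorrectly doubts what is actually a valid contradiction.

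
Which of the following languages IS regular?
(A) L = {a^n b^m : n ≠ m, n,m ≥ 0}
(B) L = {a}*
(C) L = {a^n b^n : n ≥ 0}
(B) {a}*

(B) L = {a}* is regular.

This can be recognized by a finite automaton (DFA/NFA).
Regular expressions like {a}* define regular languages.

The other choices are not regular:
- {a^n b^n : n ≥ 0}: After pumping, the number of a's and b's become unequal
- {a^n b^m : n ≠ m, n,m ≥ 0}: After pumping a's, we can make n = m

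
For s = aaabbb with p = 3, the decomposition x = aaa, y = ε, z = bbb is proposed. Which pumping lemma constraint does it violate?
Violated: |y| > 0

The decomposition x = aaa, y = ε, z = bbb for s = aaabbb with p = 3
violates the constraint: |y| > 0

|y| = 0, but the pumping lemma requires |y| > 0 (y must be non-empty).

Pumping lemma constraints:
1. xyz = s (decomposition is valid)
2. |xy| ≤ p
3. |y| > 0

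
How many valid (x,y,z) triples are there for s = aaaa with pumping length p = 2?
3

For s = 'aaaa' with pumping length p = 2:

Constraints: |xy| ≤ 2, |y| > 0

Valid decompositions (|xy| ≤ p, |y| ≥ 1):
  • x='', y='a', z='aaa'
  • x='a', y='a', z='aa'
  • x='', y='aa', z='aa'

Total count: 3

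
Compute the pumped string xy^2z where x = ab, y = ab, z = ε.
ababab

Given x = 'ab', y = 'ab', z = '' and i = 2:

xy^2z = x + y·y·...·y (2 times) + z
       = 'ab' + 'ab'^2 + ''
       = 'ab' + 'abab' + ''
       = 'ababab'

The pumped string is 'ababab' with length 6.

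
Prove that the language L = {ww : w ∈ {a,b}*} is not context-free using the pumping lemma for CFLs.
Assume for contradiction that L is context-free, and let p ≥ 1 be the pumping length given by the pumping lemma for CFLs.
Choose s = a^p b^p a^p b^p. Then s ∈ L (take w = a^p b^p) and |s| = 4p ≥ p.
By the CFL pumping lemma, s = uvxyz for some u, v, x, y, z with |vxy| ≤ p, |vy| ≥ 1, and uv^i xy^i z ∈ L for every i ≥ 0.

Write s as four blocks A₁ B₁ A₂ B₂ with A₁ = A₂ = a^p and B₁ = B₂ = b^p. Since |vxy| ≤ p, the window vxy lies inside at most two adjacent blocks. Take i = 0 and let t = uxz, so |t| = 4p − |vy| with 1 ≤ |vy| ≤ p. If |t| is odd, t ∉ L immediately, so assume |vy| is even (hence |vy| ≥ 2) and |t|/2 = 2p − |vy|/2, which satisfies p ≤ |t|/2 ≤ 2p − 1.

Case 1 (vxy inside A₁B₁): t = a^(p−j) b^(p−l) a^p b^p with j + l = |vy|. The second half of t has length < 2p, so it is a suffix of the trailing a^p b^p and ends in b; the first half is a^(p−j) b^(p−l) a^((j+l)/2), which ends in a because (j+l)/2 ≥ 1. The halves differ, so t ∉ L.

Case 2 (vxy inside B₁A₂, straddling the middle): t = a^p b^(p−j) a^(p−l) b^p with j + l = |vy|. If t = ww, then w is a prefix of t of length ≥ p, so w begins with a^p; and w is a suffix of t of length ≥ p, so w ends with b^p. That forces |w| ≥ 2p, contradicting |w| = |t|/2 ≤ 2p − 1. So t ∉ L.

Case 3 (vxy inside A₂B₂): t = a^p b^p a^(p−j) b^(p−l) with j + l = |vy|. The first half of t is a prefix of a^p b^p, so it begins with a; the second half is b^((j+l)/2) a^(p−j) b^(p−l), which begins with b. The halves differ, so t ∉ L.

In every case uv⁰xy⁰z = uxz ∉ L.

This contradicts the CFL pumping lemma, which requires uv^i xy^i z ∈ L for all i ≥ 0.
Hence L = {ww : w ∈ {a,b}*} is not context-free. ∎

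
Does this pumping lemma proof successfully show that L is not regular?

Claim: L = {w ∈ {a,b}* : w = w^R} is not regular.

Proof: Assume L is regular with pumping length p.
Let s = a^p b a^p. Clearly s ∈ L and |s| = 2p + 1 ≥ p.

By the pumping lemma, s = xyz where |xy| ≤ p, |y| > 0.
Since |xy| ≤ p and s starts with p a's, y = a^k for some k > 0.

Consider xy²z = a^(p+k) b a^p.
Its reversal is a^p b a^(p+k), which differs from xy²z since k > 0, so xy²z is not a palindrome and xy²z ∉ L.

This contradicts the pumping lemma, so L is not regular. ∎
The proof is correct.

This proof is valid because:
1. s = a^p b a^p is in L and is chosen in terms of p, so |s| ≥ p holds for every p
2. The decomposition analysis is correct: |xy| ≤ p forces y to lie inside the leading a's
3. The contradiction is valid: a^(p+k) b a^p has more a's before the b than after it, so it is not a palindrome
4. The conclusion follows logically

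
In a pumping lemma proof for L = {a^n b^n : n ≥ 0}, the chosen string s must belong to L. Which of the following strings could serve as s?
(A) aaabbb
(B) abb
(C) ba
(A) aaabbb

The pumping lemma is applied to a string s that lies in L, so first check membership of each option:
- (A) aaabbb = a^3 b^3 has equal counts (3 = 3), so it is in L ✓
- (B) abb has 1 a's and 2 b's; 1 ≠ 2, so it is not in L ✗
- (C) ba has an a after a b, so it is not of the form a^n b^n and is not in L ✗

Only (A) aaabbb is in L, so it is the only candidate that could play the role of s.
(In a complete proof one picks s in terms of the pumping length p so that |s| ≥ p is guaranteed; a fixed string like aaabbb illustrates the shape of such an s.)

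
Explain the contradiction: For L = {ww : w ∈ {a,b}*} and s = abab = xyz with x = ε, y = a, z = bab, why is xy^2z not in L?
xy²z = aabab ∉ L

Pumping with i = 2 replaces y = a by y² = aa:
- Original: s = xyz = abab; abab splits into halves ab · ab, which are equal, so it is in L (w = ab)
- Pumped: xy²z = ε · aa · bab = aabab
- aabab has odd length 5, so it cannot be written as ww and is not in L

The pumping lemma would require xy²z ∈ L, so this decomposition yields a contradiction.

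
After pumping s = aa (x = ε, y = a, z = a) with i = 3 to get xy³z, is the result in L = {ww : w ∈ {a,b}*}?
Yes

xy³z = ε · aaa · a = aaaa.
aaaa splits into halves aa · aa, which are equal, so it is in L (w = aa).
(A single pumped string landing in L is not a contradiction by itself; a non-regularity proof needs some i for which xy^i z ∉ L, for every admissible decomposition.)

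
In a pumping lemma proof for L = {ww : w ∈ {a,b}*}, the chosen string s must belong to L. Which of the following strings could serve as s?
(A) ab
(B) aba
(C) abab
(C) abab

The pumping lemma is applied to a string s that lies in L, so first check membership of each option:
- (A) ab has length 2; its halves are a and b, which differ, so it is not in L ✗
- (B) aba has odd length 3, so it cannot be written as ww and is not in L ✗
- (C) abab splits into halves ab · ab, which are equal, so it is in L (w = ab) ✓

Only (C) abab is in L, so it is the only candidate that could play the role of s.
(In a complete proof one picks s in terms of the pumping length p so that |s| ≥ p is guaranteed; a fixed string like abab illustrates the shape of such an s.)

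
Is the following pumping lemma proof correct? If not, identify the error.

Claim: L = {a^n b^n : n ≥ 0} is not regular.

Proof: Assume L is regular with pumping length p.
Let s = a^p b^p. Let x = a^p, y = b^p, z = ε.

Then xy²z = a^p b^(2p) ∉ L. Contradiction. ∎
The proof is INCORRECT.

Error: The decomposition violates |xy| ≤ p.
With x = a^p and y = b^p, we have |xy| = 2p > p.
The pumping lemma requires |xy| ≤ p, so y must be within the first p characters.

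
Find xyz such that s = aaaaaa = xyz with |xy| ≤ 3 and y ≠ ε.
x = 'aa', y = 'a', z = 'aaa'

For s = aaaaaa and p = 3, one valid decomposition is:
- x = 'aa' (length 2)
- y = 'a' (length 1)
- z = 'aaa' (length 3)

Verification:
- xyz = 'aa' + 'a' + 'aaa' = aaaaaa ✓
- |xy| = 3 ≤ 3 ✓
- |y| = 1 > 0 ✓

All pumping lemma constraints are satisfied.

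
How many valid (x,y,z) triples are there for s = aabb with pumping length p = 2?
3

For s = 'aabb' with pumping length p = 2:

Constraints: |xy| ≤ 2, |y| > 0

Valid decompositions (|xy| ≤ p, |y| ≥ 1):
  • x='', y='a', z='abb'
  • x='a', y='a', z='bb'
  • x='', y='aa', z='bb'

Total count: 3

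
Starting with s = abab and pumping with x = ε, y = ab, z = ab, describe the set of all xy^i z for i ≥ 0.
{xy^i z : i ≥ 0} = {(ab)^(i+1) : i ≥ 0} = {ab, abab, ababab, ...}

With x = ε, y = ab, z = ab: Pumping 'ab' gives strings of alternating a's and b's.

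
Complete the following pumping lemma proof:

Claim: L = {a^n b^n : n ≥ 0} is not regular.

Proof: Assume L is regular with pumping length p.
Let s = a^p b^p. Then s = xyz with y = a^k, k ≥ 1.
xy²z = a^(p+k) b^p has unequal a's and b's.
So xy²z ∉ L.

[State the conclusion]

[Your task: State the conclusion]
This contradicts the pumping lemma for regular languages,
which guarantees xy^i z ∈ L for all i ≥ 0.

Since our assumption that L is regular leads to a contradiction,
we conclude that L = {a^n b^n : n ≥ 0} is NOT regular. ∎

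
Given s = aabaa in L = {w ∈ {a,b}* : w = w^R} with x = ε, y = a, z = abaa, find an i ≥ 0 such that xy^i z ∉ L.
i = 0

xy⁰z = ε · ε · abaa = abaa; abaa reversed is aaba ≠ abaa, so it is not a palindrome and is not in L.
(Other choices also work, e.g. i = 2, 3; only i = 1 is guaranteed to stay in L since xy¹z = s.)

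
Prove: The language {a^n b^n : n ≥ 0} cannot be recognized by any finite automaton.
Assume for contradiction that L is regular, and let p ≥ 1 be the pumping length given by the pumping lemma.
Choose s = a^p b^p. Then s ∈ L and |s| = 2p ≥ p.
By the pumping lemma, s = xyz for some x, y, z with |xy| ≤ p, |y| ≥ 1, and xy^i z ∈ L for every i ≥ 0.
Since |xy| ≤ p and the first p symbols of s are all a's, we must have y = a^k for some k with 1 ≤ k ≤ p.

Take i = 3: xy³z = a^(p + 2k) b^p.
This string has p + 2k a's but p b's, and p + 2k > p because k ≥ 1. So xy³z ∉ L.

This contradicts the pumping lemma, which requires xy^i z ∈ L for all i ≥ 0.
Hence L = {a^n b^n : n ≥ 0} is not regular. ∎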